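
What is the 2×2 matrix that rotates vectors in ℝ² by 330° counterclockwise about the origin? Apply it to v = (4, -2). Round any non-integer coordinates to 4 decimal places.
R = [[√3/2, 1/2], [-1/2, √3/2]]; R·v = (2.4641, -3.7321)

A counterclockwise rotation by angle θ in ℝ² has matrix R(θ) = [[cos θ, -sin θ], [sin θ, cos θ]].
For θ = 330°: cos θ = √3/2, sin θ = -1/2.
R(330°) = [[√3/2, 1/2], [-1/2, √3/2]].
R·v = [√3/2·4 + (1/2)·-2, -1/2·4 + √3/2·-2] = (2.4641, -3.7321).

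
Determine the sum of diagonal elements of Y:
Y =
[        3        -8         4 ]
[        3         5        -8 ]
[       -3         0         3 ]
tr(Y) = 3 + 5 + 3 = 11

The trace of a square matrix is the sum of its diagonal entries.
Diagonal entries of Y: Y[0][0] = 3, Y[1][1] = 5, Y[2][2] = 3.
tr(Y) = 3 + 5 + 3 = 11.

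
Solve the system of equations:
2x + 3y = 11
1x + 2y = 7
x = 1, y = 3

Use elimination (row reduction):
Equation 1: 2x + 3y = 11.
Equation 2: 1x + 2y = 7.
Multiply Eq1 by 1 and Eq2 by 2: 2x + 3y = 11;  2x + 4y = 14.
Subtract: (1)y = 3, so y = 3.
Back-substitute into Eq1: 2x + 3*(3) = 11, so x = 1.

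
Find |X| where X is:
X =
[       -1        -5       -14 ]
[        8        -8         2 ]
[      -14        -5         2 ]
det(X) = 2354

Expand along row 0 (cofactor expansion): det(X) = a*(e*i - f*h) - b*(d*i - f*g) + c*(d*h - e*g), where the 3×3 is [[a, b, c], [d, e, f], [g, h, i]].
Minor M_00 = (-8)*(2) - (2)*(-5) = -16 + 10 = -6.
Minor M_01 = (8)*(2) - (2)*(-14) = 16 + 28 = 44.
Minor M_02 = (8)*(-5) - (-8)*(-14) = -40 - 112 = -152.
det(X) = (-1)*(-6) - (-5)*(44) + (-14)*(-152) = 6 + 220 + 2128 = 2354.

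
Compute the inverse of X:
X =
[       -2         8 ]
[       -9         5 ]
det(X) = 62
X⁻¹ =
[     5/62     -4/31 ]
[     9/62     -1/31 ]

For a 2×2 matrix X = [[a, b], [c, d]] with det(X) ≠ 0, X⁻¹ = (1/det(X)) * [[d, -b], [-c, a]].
det(X) = (-2)*(5) - (8)*(-9) = -10 + 72 = 62.
X⁻¹ = (1/62) * [[5, -8], [9, -2]].
Dividing each entry by 62 and reducing:
X⁻¹ =
[     5/62     -4/31 ]
[     9/62     -1/31 ]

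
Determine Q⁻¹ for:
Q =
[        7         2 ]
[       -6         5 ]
det(Q) = 47
Q⁻¹ =
[     5/47     -2/47 ]
[     6/47      7/47 ]

For a 2×2 matrix Q = [[a, b], [c, d]] with det(Q) ≠ 0, Q⁻¹ = (1/det(Q)) * [[d, -b], [-c, a]].
det(Q) = (7)*(5) - (2)*(-6) = 35 + 12 = 47.
Q⁻¹ = (1/47) * [[5, -2], [6, 7]].
Dividing each entry by 47 and reducing:
Q⁻¹ =
[     5/47     -2/47 ]
[     6/47      7/47 ]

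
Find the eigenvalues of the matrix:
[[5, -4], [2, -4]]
λ = -3 and λ = 4

Characteristic equation: det(A - λI) = 0
λ² - (trace)λ + (det) = 0
λ² - (1)λ + (-12) = 0
λ² - 1λ - 12 = 0
Solving: λ = -3, 4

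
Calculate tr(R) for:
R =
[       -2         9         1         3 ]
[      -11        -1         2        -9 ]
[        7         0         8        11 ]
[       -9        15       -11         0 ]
tr(R) = -2 - 1 + 8 + 0 = 5

The trace of a square matrix is the sum of its diagonal entries.
Diagonal entries of R: R[0][0] = -2, R[1][1] = -1, R[2][2] = 8, R[3][3] = 0.
tr(R) = -2 - 1 + 8 + 0 = 5.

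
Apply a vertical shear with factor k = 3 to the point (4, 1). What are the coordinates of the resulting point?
(4, 13)

Shear matrix for vertical shear with factor k = 3:
[[1, 0], [3, 1]]
Result: (4, 1) → (4, 13)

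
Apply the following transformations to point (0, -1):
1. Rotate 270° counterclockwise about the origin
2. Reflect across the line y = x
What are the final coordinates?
(0, -1)

Step 1: Rotate 270° → (-1, 0)
Step 2: Reflect across the line y = x → (0, -1)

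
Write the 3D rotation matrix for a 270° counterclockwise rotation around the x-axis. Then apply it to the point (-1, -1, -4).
R = [[1, 0, 0], [0, 0, 1], [0, -1, 0]]; R·(-1, -1, -4) = (-1, -4, 1)

Rotation matrix for 270° around x-axis:
cos(270°) = 0, sin(270°) = -1
R = [[1, 0, 0], [0, 0, 1], [0, -1, 0]]
Apply to (-1, -1, -4): R·[-1, -1, -4]ᵀ = (-1, -4, 1)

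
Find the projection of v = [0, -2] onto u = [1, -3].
[3/5, -9/5]

The projection of v onto u is proj_u(v) = ((v·u) / (u·u)) · u.
v·u = (0)*(1) + (-2)*(-3) = 6.
u·u = (1)*(1) + (-3)*(-3) = 10.
coefficient = 6 / 10 = 3/5.
proj_u(v) = 3/5 · [1, -3] = [3/5, -9/5].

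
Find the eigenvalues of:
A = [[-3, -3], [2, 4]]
λ = -2, 3

Solve det(A - λI) = 0. For a 2×2 matrix this is λ² - (trace)λ + det = 0.
trace(A) = -3 + 4 = 1.
det(A) = (-3)*(4) - (-3)*(2) = -12 + 6 = -6.
Characteristic equation: λ² - (1)λ + (-6) = 0.
Discriminant: (1)² - 4*(-6) = 1 + 24 = 25.
Roots: λ = (1 ± √25) / 2 = -2, 3.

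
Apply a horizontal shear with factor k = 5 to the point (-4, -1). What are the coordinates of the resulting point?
(-9, -1)

Shear matrix for horizontal shear with factor k = 5:
[[1, 5], [0, 1]]
Result: (-4, -1) → (-9, -1)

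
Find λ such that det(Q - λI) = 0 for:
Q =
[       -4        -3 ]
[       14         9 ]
λ = 2, 3

Solve det(Q - λI) = 0. For a 2×2 matrix the characteristic equation is λ² - (trace)λ + det = 0.
trace(Q) = a + d = -4 + 9 = 5.
det(Q) = a*d - b*c = (-4)*(9) - (-3)*(14) = -36 + 42 = 6.
Characteristic equation: λ² - (5)λ + (6) = 0.
Discriminant = (5)² - 4*(6) = 25 - 24 = 1.
λ = (5 ± √1) / 2 = (5 ± 1) / 2 = 2, 3.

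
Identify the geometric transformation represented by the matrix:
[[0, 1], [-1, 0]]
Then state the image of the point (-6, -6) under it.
rotation by 90° clockwise (i.e., 270° counterclockwise); image of (-6, -6) is (-6, 6)

This matches the form [[cos θ, -sin θ], [sin θ, cos θ]] of a rotation matrix; reading off cos θ and sin θ gives the angle.
The matrix [[0, 1], [-1, 0]] represents: rotation by 90° clockwise (i.e., 270° counterclockwise).
Applying it to (-6, -6): [0·-6 + 1·-6, -1·-6 + 0·-6] = (-6, 6).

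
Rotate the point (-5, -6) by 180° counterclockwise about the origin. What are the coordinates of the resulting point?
(5, 6)

Rotation matrix R(θ) = [[cos θ, -sin θ], [sin θ, cos θ]]; for θ = 180°:
R = [[-1, 0], [0, -1]]
Result: R × [-5, -6]ᵀ = [-1·-5 + (0)·-6, 0·-5 + (-1)·-6]ᵀ = (5, 6)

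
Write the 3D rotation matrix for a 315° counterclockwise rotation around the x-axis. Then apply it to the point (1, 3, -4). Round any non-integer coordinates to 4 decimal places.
R = [[1, 0, 0], [0, √2/2, √2/2], [0, -√2/2, √2/2]]; R·(1, 3, -4) = (1.0000, -0.7071, -4.9497)

Rotation matrix for 315° around x-axis:
cos(315°) = √2/2, sin(315°) = -√2/2
R = [[1, 0, 0], [0, √2/2, √2/2], [0, -√2/2, √2/2]]
Apply to (1, 3, -4): R·[1, 3, -4]ᵀ = (1.0000, -0.7071, -4.9497)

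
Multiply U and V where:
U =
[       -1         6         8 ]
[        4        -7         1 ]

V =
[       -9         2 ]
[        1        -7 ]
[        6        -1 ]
UV =
[       63       -52 ]
[      -37        56 ]

Matrix multiplication: (UV)[i][j] = sum over k of U[i][k] * V[k][j].
  (UV)[0][0] = (-1)*(-9) + (6)*(1) + (8)*(6) = 63
  (UV)[0][1] = (-1)*(2) + (6)*(-7) + (8)*(-1) = -52
  (UV)[1][0] = (4)*(-9) + (-7)*(1) + (1)*(6) = -37
  (UV)[1][1] = (4)*(2) + (-7)*(-7) + (1)*(-1) = 56
UV =
[       63       -52 ]
[      -37        56 ]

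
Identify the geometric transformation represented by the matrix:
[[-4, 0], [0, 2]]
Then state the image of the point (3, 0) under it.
non-uniform scaling by (-4, 2); image of (3, 0) is (-12, 0)

This is diagonal with distinct entries, so it scales the x-axis by -4 and the y-axis by 2.
The matrix [[-4, 0], [0, 2]] represents: non-uniform scaling by (-4, 2).
Applying it to (3, 0): [-4·3 + 0·0, 0·3 + 2·0] = (-12, 0).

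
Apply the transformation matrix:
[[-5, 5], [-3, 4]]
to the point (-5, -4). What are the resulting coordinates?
(5, -1)

Matrix multiplication:
[[-5, 5], [-3, 4]] × [-5, -4]ᵀ
= [-5×-5 + 5×-4, -3×-5 + 4×-4]ᵀ
= [5.0000, -1.0000]ᵀ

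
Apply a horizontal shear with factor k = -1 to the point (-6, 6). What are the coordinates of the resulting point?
(-12, 6)

Shear matrix for horizontal shear with factor k = -1:
[[1, -1], [0, 1]]
Result: (-6, 6) → (-12, 6)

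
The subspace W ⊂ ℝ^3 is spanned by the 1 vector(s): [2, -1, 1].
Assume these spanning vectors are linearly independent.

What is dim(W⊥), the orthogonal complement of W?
dim(W⊥) = 2

For any subspace W of ℝ^n, dim(W) + dim(W⊥) = n (the whole-space dimension).
Here the given 1 vectors are linearly independent, so dim(W) = 1.
Thus dim(W⊥) = n - dim(W) = 3 - 1 = 2.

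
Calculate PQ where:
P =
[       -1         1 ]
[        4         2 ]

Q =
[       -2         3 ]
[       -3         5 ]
PQ =
[       -1         2 ]
[      -14        22 ]

Matrix multiplication: (PQ)[i][j] = sum over k of P[i][k] * Q[k][j].
  (PQ)[0][0] = (-1)*(-2) + (1)*(-3) = -1
  (PQ)[0][1] = (-1)*(3) + (1)*(5) = 2
  (PQ)[1][0] = (4)*(-2) + (2)*(-3) = -14
  (PQ)[1][1] = (4)*(3) + (2)*(5) = 22
PQ =
[       -1         2 ]
[      -14        22 ]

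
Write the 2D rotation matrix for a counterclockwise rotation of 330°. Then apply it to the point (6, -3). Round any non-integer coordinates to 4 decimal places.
R = [[√3/2, 1/2], [-1/2, √3/2]]; R·(6, -3) = (3.6962, -5.5981)

Rotation matrix formula: R(θ) = [[cos θ, -sin θ], [sin θ, cos θ]]
For θ = 330°:
cos(330°) = √3/2
sin(330°) = -1/2
R = [[√3/2, 1/2], [-1/2, √3/2]]
Apply to (6, -3): [√3/2·6 + (1/2)·-3, -1/2·6 + √3/2·-3] = (3.6962, -5.5981)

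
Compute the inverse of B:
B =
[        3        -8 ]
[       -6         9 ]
det(B) = -21
B⁻¹ =
[     -3/7     -8/21 ]
[     -2/7      -1/7 ]

For a 2×2 matrix B = [[a, b], [c, d]] with det(B) ≠ 0, B⁻¹ = (1/det(B)) * [[d, -b], [-c, a]].
det(B) = (3)*(9) - (-8)*(-6) = 27 - 48 = -21.
B⁻¹ = (1/-21) * [[9, 8], [6, 3]].
Dividing each entry by -21 and reducing:
B⁻¹ =
[     -3/7     -8/21 ]
[     -2/7      -1/7 ]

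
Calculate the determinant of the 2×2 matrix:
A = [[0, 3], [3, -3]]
-9

For A = [[a, b], [c, d]], det(A) = a*d - b*c.
det(A) = (0)*(-3) - (3)*(3) = 0 - 9 = -9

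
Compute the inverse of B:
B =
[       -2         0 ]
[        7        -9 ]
det(B) = 18
B⁻¹ =
[     -1/2         0 ]
[    -7/18      -1/9 ]

For a 2×2 matrix B = [[a, b], [c, d]] with det(B) ≠ 0, B⁻¹ = (1/det(B)) * [[d, -b], [-c, a]].
det(B) = (-2)*(-9) - (0)*(7) = 18 - 0 = 18.
B⁻¹ = (1/18) * [[-9, 0], [-7, -2]].
Dividing each entry by 18 and reducing:
B⁻¹ =
[     -1/2         0 ]
[    -7/18      -1/9 ]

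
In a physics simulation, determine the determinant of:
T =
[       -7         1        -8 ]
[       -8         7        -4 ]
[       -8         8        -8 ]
det(T) = 200

Expand along row 0 (cofactor expansion): det(T) = a*(e*i - f*h) - b*(d*i - f*g) + c*(d*h - e*g), where the 3×3 is [[a, b, c], [d, e, f], [g, h, i]].
Minor M_00 = (7)*(-8) - (-4)*(8) = -56 + 32 = -24.
Minor M_01 = (-8)*(-8) - (-4)*(-8) = 64 - 32 = 32.
Minor M_02 = (-8)*(8) - (7)*(-8) = -64 + 56 = -8.
det(T) = (-7)*(-24) - (1)*(32) + (-8)*(-8) = 168 - 32 + 64 = 200.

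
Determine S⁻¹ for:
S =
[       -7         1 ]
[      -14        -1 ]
det(S) = 21
S⁻¹ =
[    -1/21     -1/21 ]
[      2/3      -1/3 ]

For a 2×2 matrix S = [[a, b], [c, d]] with det(S) ≠ 0, S⁻¹ = (1/det(S)) * [[d, -b], [-c, a]].
det(S) = (-7)*(-1) - (1)*(-14) = 7 + 14 = 21.
S⁻¹ = (1/21) * [[-1, -1], [14, -7]].
Dividing each entry by 21 and reducing:
S⁻¹ =
[    -1/21     -1/21 ]
[      2/3      -1/3 ]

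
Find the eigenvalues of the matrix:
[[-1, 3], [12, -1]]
λ = -7 and λ = 5

Characteristic equation: det(A - λI) = 0
λ² - (trace)λ + (det) = 0
λ² - (-2)λ + (-35) = 0
λ² + 2λ - 35 = 0
Solving: λ = -7, 5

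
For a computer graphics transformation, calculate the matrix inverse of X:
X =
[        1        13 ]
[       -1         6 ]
det(X) = 19
X⁻¹ =
[     6/19    -13/19 ]
[     1/19      1/19 ]

For a 2×2 matrix X = [[a, b], [c, d]] with det(X) ≠ 0, X⁻¹ = (1/det(X)) * [[d, -b], [-c, a]].
det(X) = (1)*(6) - (13)*(-1) = 6 + 13 = 19.
X⁻¹ = (1/19) * [[6, -13], [1, 1]].
Dividing each entry by 19 and reducing:
X⁻¹ =
[     6/19    -13/19 ]
[     1/19      1/19 ]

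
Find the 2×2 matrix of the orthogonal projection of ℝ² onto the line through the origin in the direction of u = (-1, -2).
[[1/5, 2/5], [2/5, 4/5]]

The orthogonal projection onto the line spanned by a nonzero vector u = (a, b) has matrix P = (u uᵀ) / (uᵀ u) = (1/(a² + b²)) · [[a², ab], [ab, b²]].
Here u = (-1, -2), so a² + b² = 1 + 4 = 5.
P = (1/5) · [[1, 2], [2, 4]] = [[1/5, 2/5], [2/5, 4/5]].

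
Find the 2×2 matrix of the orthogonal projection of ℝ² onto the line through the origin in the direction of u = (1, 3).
[[1/10, 3/10], [3/10, 9/10]]

The orthogonal projection onto the line spanned by a nonzero vector u = (a, b) has matrix P = (u uᵀ) / (uᵀ u) = (1/(a² + b²)) · [[a², ab], [ab, b²]].
Here u = (1, 3), so a² + b² = 1 + 9 = 10.
P = (1/10) · [[1, 3], [3, 9]] = [[1/10, 3/10], [3/10, 9/10]].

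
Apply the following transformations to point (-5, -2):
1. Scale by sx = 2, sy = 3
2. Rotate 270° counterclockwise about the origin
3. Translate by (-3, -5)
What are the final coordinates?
(-9, 5)

Step 1: Scale → (-10, -6)
Step 2: Rotate 270° → (-6, 10)
Step 3: Translate → (-9, 5)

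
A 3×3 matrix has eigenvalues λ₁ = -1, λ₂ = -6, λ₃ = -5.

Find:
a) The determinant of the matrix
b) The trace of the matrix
det = -30, trace = -12

Two standard eigenvalue identities:
- det(A) equals the product of the eigenvalues (counted with multiplicity).
- trace(A) equals the sum of the eigenvalues.
det(A) = (-1)*(-6)*(-5) = -30.
trace(A) = -1 - 6 - 5 = -12.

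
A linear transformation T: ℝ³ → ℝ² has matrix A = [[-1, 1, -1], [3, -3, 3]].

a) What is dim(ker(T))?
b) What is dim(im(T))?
dim(ker) = 2, dim(im) = 1

Observe that row 2 = -3 × row 1 (so the rows are linearly dependent).
Thus rank(A) = 1 (only one linearly independent row).
dim(im(T)) = rank(A) = 1.
By the rank-nullity theorem applied to T: ℝ³ → ℝ², rank(A) + nullity(A) = 3 (the domain dimension), so dim(ker(T)) = 3 - 1 = 2.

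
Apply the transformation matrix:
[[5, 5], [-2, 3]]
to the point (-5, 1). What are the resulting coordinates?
(-20, 13)

Matrix multiplication:
[[5, 5], [-2, 3]] × [-5, 1]ᵀ
= [5×-5 + 5×1, -2×-5 + 3×1]ᵀ
= [-20.0000, 13.0000]ᵀ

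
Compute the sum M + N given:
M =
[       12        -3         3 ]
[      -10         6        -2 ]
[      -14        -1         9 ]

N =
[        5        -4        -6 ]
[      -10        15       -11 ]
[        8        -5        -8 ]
M + N =
[       17        -7        -3 ]
[      -20        21       -13 ]
[       -6        -6         1 ]

Matrix addition is elementwise: (M+N)[i][j] = M[i][j] + N[i][j].
  (M+N)[0][0] = (12) + (5) = 17
  (M+N)[0][1] = (-3) + (-4) = -7
  (M+N)[0][2] = (3) + (-6) = -3
  (M+N)[1][0] = (-10) + (-10) = -20
  (M+N)[1][1] = (6) + (15) = 21
  (M+N)[1][2] = (-2) + (-11) = -13
  (M+N)[2][0] = (-14) + (8) = -6
  (M+N)[2][1] = (-1) + (-5) = -6
  (M+N)[2][2] = (9) + (-8) = 1
M + N =
[       17        -7        -3 ]
[      -20        21       -13 ]
[       -6        -6         1 ]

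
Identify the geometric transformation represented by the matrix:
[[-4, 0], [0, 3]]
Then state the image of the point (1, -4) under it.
non-uniform scaling by (-4, 3); image of (1, -4) is (-4, -12)

This is diagonal with distinct entries, so it scales the x-axis by -4 and the y-axis by 3.
The matrix [[-4, 0], [0, 3]] represents: non-uniform scaling by (-4, 3).
Applying it to (1, -4): [-4·1 + 0·-4, 0·1 + 3·-4] = (-4, -12).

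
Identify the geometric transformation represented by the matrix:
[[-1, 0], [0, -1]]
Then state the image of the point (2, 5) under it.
rotation by 180° (or reflection through origin); image of (2, 5) is (-2, -5)

This matches the form [[cos θ, -sin θ], [sin θ, cos θ]] of a rotation matrix; reading off cos θ and sin θ gives the angle.
The matrix [[-1, 0], [0, -1]] represents: rotation by 180° (or reflection through origin).
Applying it to (2, 5): [-1·2 + 0·5, 0·2 + -1·5] = (-2, -5).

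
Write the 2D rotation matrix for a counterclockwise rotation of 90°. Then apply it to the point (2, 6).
R = [[0, -1], [1, 0]]; R·(2, 6) = (-6, 2)

Rotation matrix formula: R(θ) = [[cos θ, -sin θ], [sin θ, cos θ]]
For θ = 90°:
cos(90°) = 0
sin(90°) = 1
R = [[0, -1], [1, 0]]
Apply to (2, 6): [0·2 + (-1)·6, 1·2 + 0·6] = (-6, 2)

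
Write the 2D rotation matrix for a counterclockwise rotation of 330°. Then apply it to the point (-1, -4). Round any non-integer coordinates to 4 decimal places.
R = [[√3/2, 1/2], [-1/2, √3/2]]; R·(-1, -4) = (-2.8660, -2.9641)

Rotation matrix formula: R(θ) = [[cos θ, -sin θ], [sin θ, cos θ]]
For θ = 330°:
cos(330°) = √3/2
sin(330°) = -1/2
R = [[√3/2, 1/2], [-1/2, √3/2]]
Apply to (-1, -4): [√3/2·-1 + (1/2)·-4, -1/2·-1 + √3/2·-4] = (-2.8660, -2.9641)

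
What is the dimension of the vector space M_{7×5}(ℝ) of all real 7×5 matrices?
Dimension = 35

A real 7×5 matrix is determined by its 7·5 = 35 independent entries.
A standard basis is {E_ij : 1 ≤ i ≤ 7, 1 ≤ j ≤ 5}, where E_ij has a 1 in position (i, j) and 0 elsewhere — there are 35 such matrices, and they are linearly independent and span M_{7×5}(ℝ).
Therefore dim(M_{7×5}(ℝ)) = 35.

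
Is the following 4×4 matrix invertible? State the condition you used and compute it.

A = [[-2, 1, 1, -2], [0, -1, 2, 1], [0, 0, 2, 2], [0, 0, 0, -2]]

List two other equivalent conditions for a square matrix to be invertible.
Yes, invertible; det(A) = -8 ≠ 0. Equivalent conditions: rank(A) = 4; Ax = 0 has only the trivial solution; 0 is not an eigenvalue; the columns of A are linearly independent.

To check invertibility, compute det(A).
The given matrix is triangular, so det(A) equals the product of its diagonal entries = -8 ≠ 0.
Since det(A) ≠ 0, A is invertible.
Equivalent conditions for a square matrix A to be invertible:
- rank(A) = 4 (full rank).
- The homogeneous system Ax = 0 has only the trivial solution x = 0.
- 0 is not an eigenvalue of A.
- The columns (equivalently rows) of A are linearly independent.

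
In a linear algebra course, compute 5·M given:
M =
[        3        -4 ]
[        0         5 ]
5M =
[       15       -20 ]
[        0        25 ]

Scalar multiplication is elementwise: (5M)[i][j] = 5 * M[i][j].
  (5M)[0][0] = 5 * (3) = 15
  (5M)[0][1] = 5 * (-4) = -20
  (5M)[1][0] = 5 * (0) = 0
  (5M)[1][1] = 5 * (5) = 25
5M =
[       15       -20 ]
[        0        25 ]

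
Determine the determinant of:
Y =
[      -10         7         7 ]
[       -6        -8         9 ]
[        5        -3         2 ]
det(Y) = 695

Expand along row 0 (cofactor expansion): det(Y) = a*(e*i - f*h) - b*(d*i - f*g) + c*(d*h - e*g), where the 3×3 is [[a, b, c], [d, e, f], [g, h, i]].
Minor M_00 = (-8)*(2) - (9)*(-3) = -16 + 27 = 11.
Minor M_01 = (-6)*(2) - (9)*(5) = -12 - 45 = -57.
Minor M_02 = (-6)*(-3) - (-8)*(5) = 18 + 40 = 58.
det(Y) = (-10)*(11) - (7)*(-57) + (7)*(58) = -110 + 399 + 406 = 695.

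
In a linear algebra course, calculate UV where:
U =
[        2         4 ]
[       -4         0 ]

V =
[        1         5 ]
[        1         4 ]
UV =
[        6        26 ]
[       -4       -20 ]

Matrix multiplication: (UV)[i][j] = sum over k of U[i][k] * V[k][j].
  (UV)[0][0] = (2)*(1) + (4)*(1) = 6
  (UV)[0][1] = (2)*(5) + (4)*(4) = 26
  (UV)[1][0] = (-4)*(1) + (0)*(1) = -4
  (UV)[1][1] = (-4)*(5) + (0)*(4) = -20
UV =
[        6        26 ]
[       -4       -20 ]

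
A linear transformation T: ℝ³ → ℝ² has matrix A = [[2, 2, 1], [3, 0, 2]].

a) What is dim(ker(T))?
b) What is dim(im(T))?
dim(ker) = 1, dim(im) = 2

The two rows are not scalar multiples of one another (no single k satisfies row 2 = k × row 1), so they are linearly independent.
Thus rank(A) = 2.
dim(im(T)) = rank(A) = 2.
By the rank-nullity theorem applied to T: ℝ³ → ℝ², rank(A) + nullity(A) = 3 (the domain dimension), so dim(ker(T)) = 3 - 2 = 1.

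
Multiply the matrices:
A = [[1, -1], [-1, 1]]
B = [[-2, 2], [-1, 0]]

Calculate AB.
[[-1, 2], [1, -2]]

Each entry (i,j) of AB = sum over k of A[i][k]*B[k][j].
(AB)[0][0] = (1)*(-2) + (-1)*(-1) = -1
(AB)[0][1] = (1)*(2) + (-1)*(0) = 2
(AB)[1][0] = (-1)*(-2) + (1)*(-1) = 1
(AB)[1][1] = (-1)*(2) + (1)*(0) = -2
AB = [[-1, 2], [1, -2]]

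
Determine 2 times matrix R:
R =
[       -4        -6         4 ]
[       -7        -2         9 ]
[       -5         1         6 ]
2R =
[       -8       -12         8 ]
[      -14        -4        18 ]
[      -10         2        12 ]

Scalar multiplication is elementwise: (2R)[i][j] = 2 * R[i][j].
  (2R)[0][0] = 2 * (-4) = -8
  (2R)[0][1] = 2 * (-6) = -12
  (2R)[0][2] = 2 * (4) = 8
  (2R)[1][0] = 2 * (-7) = -14
  (2R)[1][1] = 2 * (-2) = -4
  (2R)[1][2] = 2 * (9) = 18
  (2R)[2][0] = 2 * (-5) = -10
  (2R)[2][1] = 2 * (1) = 2
  (2R)[2][2] = 2 * (6) = 12
2R =
[       -8       -12         8 ]
[      -14        -4        18 ]
[      -10         2        12 ]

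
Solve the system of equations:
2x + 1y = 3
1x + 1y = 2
x = 1, y = 1

Use elimination (row reduction):
Equation 1: 2x + 1y = 3.
Equation 2: 1x + 1y = 2.
Multiply Eq1 by 1 and Eq2 by 2: 2x + 1y = 3;  2x + 2y = 4.
Subtract: (1)y = 1, so y = 1.
Back-substitute into Eq1: 2x + 1*(1) = 3, so x = 1.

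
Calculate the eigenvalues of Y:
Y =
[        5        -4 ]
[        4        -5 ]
λ = -3, 3

Solve det(Y - λI) = 0. For a 2×2 matrix the characteristic equation is λ² - (trace)λ + det = 0.
trace(Y) = a + d = 5 - 5 = 0.
det(Y) = a*d - b*c = (5)*(-5) - (-4)*(4) = -25 + 16 = -9.
Characteristic equation: λ² - (0)λ + (-9) = 0.
Discriminant = (0)² - 4*(-9) = 0 + 36 = 36.
λ = (0 ± √36) / 2 = (0 ± 6) / 2 = -3, 3.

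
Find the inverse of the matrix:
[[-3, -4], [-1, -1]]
[[1, -4], [-1, 3]]

For [[a,b],[c,d]], inverse = (1/det)·[[d,-b],[-c,a]]
det = -3·-1 - -4·-1 = -1
Inverse = (1/-1)·[[-1, 4], [1, -3]]
        = [[1, -4], [-1, 3]]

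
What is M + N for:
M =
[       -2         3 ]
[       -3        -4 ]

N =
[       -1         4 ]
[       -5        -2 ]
M + N =
[       -3         7 ]
[       -8        -6 ]

Matrix addition is elementwise: (M+N)[i][j] = M[i][j] + N[i][j].
  (M+N)[0][0] = (-2) + (-1) = -3
  (M+N)[0][1] = (3) + (4) = 7
  (M+N)[1][0] = (-3) + (-5) = -8
  (M+N)[1][1] = (-4) + (-2) = -6
M + N =
[       -3         7 ]
[       -8        -6 ]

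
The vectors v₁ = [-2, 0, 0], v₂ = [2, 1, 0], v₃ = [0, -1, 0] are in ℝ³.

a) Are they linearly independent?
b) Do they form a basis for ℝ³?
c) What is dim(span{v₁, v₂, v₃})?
Not independent, not a basis, dim(span) = 2

Check whether v₃ can be written as a linear combination of v₁ and v₂.
v₃ = (-1)·v₁ + (-1)·v₂ = [0, -1, 0], so the three vectors are linearly dependent.
Thus they do not form a basis for ℝ³, and dim(span{v₁, v₂, v₃}) = 2 (spanned by v₁ and v₂).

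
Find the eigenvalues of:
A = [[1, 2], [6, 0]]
λ = -3, 4

Solve det(A - λI) = 0. For a 2×2 matrix this is λ² - (trace)λ + det = 0.
trace(A) = 1 + 0 = 1.
det(A) = (1)*(0) - (2)*(6) = 0 - 12 = -12.
Characteristic equation: λ² - (1)λ + (-12) = 0.
Discriminant: (1)² - 4*(-12) = 1 + 48 = 49.
Roots: λ = (1 ± √49) / 2 = -3, 4.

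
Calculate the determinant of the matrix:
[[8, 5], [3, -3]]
-39

For a 2×2 matrix [[a, b], [c, d]], det = ad - bc
det = (8)(-3) - (5)(3) = -24 - 15 = -39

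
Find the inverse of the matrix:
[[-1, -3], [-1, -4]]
[[-4, 3], [1, -1]]

For [[a,b],[c,d]], inverse = (1/det)·[[d,-b],[-c,a]]
det = -1·-4 - -3·-1 = 1
Inverse = (1/1)·[[-4, 3], [1, -1]]
        = [[-4, 3], [1, -1]]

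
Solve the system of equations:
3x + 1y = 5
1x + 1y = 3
x = 1, y = 2

Use elimination (row reduction):
Equation 1: 3x + 1y = 5.
Equation 2: 1x + 1y = 3.
Multiply Eq1 by 1 and Eq2 by 3: 3x + 1y = 5;  3x + 3y = 9.
Subtract: (2)y = 4, so y = 2.
Back-substitute into Eq1: 3x + 1*(2) = 5, so x = 1.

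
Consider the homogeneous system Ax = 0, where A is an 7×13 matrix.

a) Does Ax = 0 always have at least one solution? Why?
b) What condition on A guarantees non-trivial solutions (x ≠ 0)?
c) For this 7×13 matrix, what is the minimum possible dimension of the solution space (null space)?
a) Yes, x = 0 is always a solution. b) When A has linearly dependent columns (rank < n). c) Minimum nullity = 6.

a) x = 0 satisfies A·0 = 0, so the zero vector is always a solution.
b) Non-trivial solutions exist iff the columns of A are linearly dependent, equivalently rank(A) < n (the number of columns).
c) By rank-nullity, rank(A) + nullity(A) = n = 13. Since A has only 7 rows, rank(A) ≤ 7, so nullity(A) ≥ 13 - 7 = 6.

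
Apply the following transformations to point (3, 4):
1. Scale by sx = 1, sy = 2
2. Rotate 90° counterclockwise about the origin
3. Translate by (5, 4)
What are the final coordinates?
(-3, 7)

Step 1: Scale → (3, 8)
Step 2: Rotate 90° → (-8, 3)
Step 3: Translate → (-3, 7)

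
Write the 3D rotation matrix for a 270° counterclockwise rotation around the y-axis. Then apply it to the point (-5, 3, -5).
R = [[0, 0, -1], [0, 1, 0], [1, 0, 0]]; R·(-5, 3, -5) = (5, 3, -5)

Rotation matrix for 270° around y-axis:
cos(270°) = 0, sin(270°) = -1
R = [[0, 0, -1], [0, 1, 0], [1, 0, 0]]
Apply to (-5, 3, -5): R·[-5, 3, -5]ᵀ = (5, 3, -5)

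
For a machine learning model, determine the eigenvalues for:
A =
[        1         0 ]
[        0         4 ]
λ = 1, 4

Solve det(A - λI) = 0. For a 2×2 matrix the characteristic equation is λ² - (trace)λ + det = 0.
trace(A) = a + d = 1 + 4 = 5.
det(A) = a*d - b*c = (1)*(4) - (0)*(0) = 4 - 0 = 4.
Characteristic equation: λ² - (5)λ + (4) = 0.
Discriminant = (5)² - 4*(4) = 25 - 16 = 9.
λ = (5 ± √9) / 2 = (5 ± 3) / 2 = 1, 4.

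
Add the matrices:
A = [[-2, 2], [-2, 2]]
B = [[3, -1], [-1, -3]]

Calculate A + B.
[[1, 1], [-3, -1]]

Add corresponding elements:
(-2)+(3)=1
(2)+(-1)=1
(-2)+(-1)=-3
(2)+(-3)=-1
A + B = [[1, 1], [-3, -1]]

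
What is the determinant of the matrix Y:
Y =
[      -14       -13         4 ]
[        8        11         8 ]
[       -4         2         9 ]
det(Y) = 430

Expand along row 0 (cofactor expansion): det(Y) = a*(e*i - f*h) - b*(d*i - f*g) + c*(d*h - e*g), where the 3×3 is [[a, b, c], [d, e, f], [g, h, i]].
Minor M_00 = (11)*(9) - (8)*(2) = 99 - 16 = 83.
Minor M_01 = (8)*(9) - (8)*(-4) = 72 + 32 = 104.
Minor M_02 = (8)*(2) - (11)*(-4) = 16 + 44 = 60.
det(Y) = (-14)*(83) - (-13)*(104) + (4)*(60) = -1162 + 1352 + 240 = 430.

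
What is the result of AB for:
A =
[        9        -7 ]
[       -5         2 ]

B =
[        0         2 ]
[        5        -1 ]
AB =
[      -35        25 ]
[       10       -12 ]

Matrix multiplication: (AB)[i][j] = sum over k of A[i][k] * B[k][j].
  (AB)[0][0] = (9)*(0) + (-7)*(5) = -35
  (AB)[0][1] = (9)*(2) + (-7)*(-1) = 25
  (AB)[1][0] = (-5)*(0) + (2)*(5) = 10
  (AB)[1][1] = (-5)*(2) + (2)*(-1) = -12
AB =
[      -35        25 ]
[       10       -12 ]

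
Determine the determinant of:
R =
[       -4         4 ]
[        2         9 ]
det(R) = -44

For a 2×2 matrix [[a, b], [c, d]], det = a*d - b*c.
det(R) = (-4)*(9) - (4)*(2) = -36 - 8 = -44.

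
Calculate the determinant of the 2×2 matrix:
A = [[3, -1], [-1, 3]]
8

For A = [[a, b], [c, d]], det(A) = a*d - b*c.
det(A) = (3)*(3) - (-1)*(-1) = 9 - 1 = 8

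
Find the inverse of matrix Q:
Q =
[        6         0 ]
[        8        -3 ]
det(Q) = -18
Q⁻¹ =
[      1/6         0 ]
[      4/9      -1/3 ]

For a 2×2 matrix Q = [[a, b], [c, d]] with det(Q) ≠ 0, Q⁻¹ = (1/det(Q)) * [[d, -b], [-c, a]].
det(Q) = (6)*(-3) - (0)*(8) = -18 - 0 = -18.
Q⁻¹ = (1/-18) * [[-3, 0], [-8, 6]].
Dividing each entry by -18 and reducing:
Q⁻¹ =
[      1/6         0 ]
[      4/9      -1/3 ]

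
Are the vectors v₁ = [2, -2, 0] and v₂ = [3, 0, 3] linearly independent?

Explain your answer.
Yes, linearly independent

Two vectors are linearly dependent iff one is a scalar multiple of the other.
No single scalar k satisfies v₂ = k·v₁ (the ratios of corresponding entries disagree), so v₁ and v₂ are linearly independent.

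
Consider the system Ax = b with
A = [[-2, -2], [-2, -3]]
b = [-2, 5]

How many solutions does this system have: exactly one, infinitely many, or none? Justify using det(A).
Exactly one solution

Compute det(A) = (-2)*(-3) - (-2)*(-2) = 2.
Because det(A) ≠ 0, A is invertible and Ax = b has a unique solution for every b (here x = A⁻¹ b).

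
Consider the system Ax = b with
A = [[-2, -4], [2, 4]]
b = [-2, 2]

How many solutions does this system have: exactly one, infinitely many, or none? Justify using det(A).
Infinitely many solutions

det(A) = (-2)*(4) - (-4)*(2) = 0, so A is singular (column 2 is 2 times column 1).
b = [-2, 2] = 1 * column 1 of A, so b lies in the column space of A.
A singular matrix whose right-hand side is in its column space gives a 1-parameter family of solutions — infinitely many.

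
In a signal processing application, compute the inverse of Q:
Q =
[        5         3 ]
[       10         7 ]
det(Q) = 5
Q⁻¹ =
[      7/5      -3/5 ]
[       -2         1 ]

For a 2×2 matrix Q = [[a, b], [c, d]] with det(Q) ≠ 0, Q⁻¹ = (1/det(Q)) * [[d, -b], [-c, a]].
det(Q) = (5)*(7) - (3)*(10) = 35 - 30 = 5.
Q⁻¹ = (1/5) * [[7, -3], [-10, 5]].
Dividing each entry by 5 and reducing:
Q⁻¹ =
[      7/5      -3/5 ]
[       -2         1 ]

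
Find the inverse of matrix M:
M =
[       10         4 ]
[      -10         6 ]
det(M) = 100
M⁻¹ =
[     3/50     -1/25 ]
[     1/10      1/10 ]

For a 2×2 matrix M = [[a, b], [c, d]] with det(M) ≠ 0, M⁻¹ = (1/det(M)) * [[d, -b], [-c, a]].
det(M) = (10)*(6) - (4)*(-10) = 60 + 40 = 100.
M⁻¹ = (1/100) * [[6, -4], [10, 10]].
Dividing each entry by 100 and reducing:
M⁻¹ =
[     3/50     -1/25 ]
[     1/10      1/10 ]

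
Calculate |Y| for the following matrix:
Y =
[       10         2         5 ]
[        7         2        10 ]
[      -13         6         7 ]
det(Y) = -478

Expand along row 0 (cofactor expansion): det(Y) = a*(e*i - f*h) - b*(d*i - f*g) + c*(d*h - e*g), where the 3×3 is [[a, b, c], [d, e, f], [g, h, i]].
Minor M_00 = (2)*(7) - (10)*(6) = 14 - 60 = -46.
Minor M_01 = (7)*(7) - (10)*(-13) = 49 + 130 = 179.
Minor M_02 = (7)*(6) - (2)*(-13) = 42 + 26 = 68.
det(Y) = (10)*(-46) - (2)*(179) + (5)*(68) = -460 - 358 + 340 = -478.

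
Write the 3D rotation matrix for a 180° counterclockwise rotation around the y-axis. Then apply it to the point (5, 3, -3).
R = [[-1, 0, 0], [0, 1, 0], [0, 0, -1]]; R·(5, 3, -3) = (-5, 3, 3)

Rotation matrix for 180° around y-axis:
cos(180°) = -1, sin(180°) = 0
R = [[-1, 0, 0], [0, 1, 0], [0, 0, -1]]
Apply to (5, 3, -3): R·[5, 3, -3]ᵀ = (-5, 3, 3)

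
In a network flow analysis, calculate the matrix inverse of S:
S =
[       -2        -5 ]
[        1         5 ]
det(S) = -5
S⁻¹ =
[       -1        -1 ]
[      1/5       2/5 ]

For a 2×2 matrix S = [[a, b], [c, d]] with det(S) ≠ 0, S⁻¹ = (1/det(S)) * [[d, -b], [-c, a]].
det(S) = (-2)*(5) - (-5)*(1) = -10 + 5 = -5.
S⁻¹ = (1/-5) * [[5, 5], [-1, -2]].
Dividing each entry by -5 and reducing:
S⁻¹ =
[       -1        -1 ]
[      1/5       2/5 ]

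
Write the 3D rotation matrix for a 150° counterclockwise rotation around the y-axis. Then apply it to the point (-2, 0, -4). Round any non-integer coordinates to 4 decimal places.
R = [[-√3/2, 0, 1/2], [0, 1, 0], [-1/2, 0, -√3/2]]; R·(-2, 0, -4) = (-0.2679, 0.0000, 4.4641)

Rotation matrix for 150° around y-axis:
cos(150°) = -√3/2, sin(150°) = 1/2
R = [[-√3/2, 0, 1/2], [0, 1, 0], [-1/2, 0, -√3/2]]
Apply to (-2, 0, -4): R·[-2, 0, -4]ᵀ = (-0.2679, 0.0000, 4.4641)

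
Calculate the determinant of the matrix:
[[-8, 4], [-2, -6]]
56

For a 2×2 matrix [[a, b], [c, d]], det = ad - bc
det = (-8)(-6) - (4)(-2) = 48 - -8 = 56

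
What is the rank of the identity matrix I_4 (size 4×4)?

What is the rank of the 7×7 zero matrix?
rank(I_4) = 4, rank(0) = 0

The identity I_4 has 4 columns that are the standard basis vectors e_1, …, e_4. These are linearly independent, so all 4 columns are pivots and rank(I_4) = 4.
The 7×7 zero matrix has every entry zero, so every row is the zero row and there are no pivots; rank(0) = 0.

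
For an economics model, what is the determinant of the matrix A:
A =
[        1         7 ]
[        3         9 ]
det(A) = -12

For a 2×2 matrix [[a, b], [c, d]], det = a*d - b*c.
det(A) = (1)*(9) - (7)*(3) = 9 - 21 = -12.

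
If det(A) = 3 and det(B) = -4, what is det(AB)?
-12

Use the multiplicative property of determinants: det(AB) = det(A)*det(B).
det(AB) = (3)*(-4) = -12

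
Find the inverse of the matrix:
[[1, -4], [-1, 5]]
[[5, 4], [1, 1]]

For [[a,b],[c,d]], inverse = (1/det)·[[d,-b],[-c,a]]
det = 1·5 - -4·-1 = 1
Inverse = (1/1)·[[5, 4], [1, 1]]
        = [[5, 4], [1, 1]]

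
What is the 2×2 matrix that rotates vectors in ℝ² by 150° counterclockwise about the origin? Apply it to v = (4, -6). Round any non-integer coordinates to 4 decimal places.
R = [[-√3/2, -1/2], [1/2, -√3/2]]; R·v = (-0.4641, 7.1962)

A counterclockwise rotation by angle θ in ℝ² has matrix R(θ) = [[cos θ, -sin θ], [sin θ, cos θ]].
For θ = 150°: cos θ = -√3/2, sin θ = 1/2.
R(150°) = [[-√3/2, -1/2], [1/2, -√3/2]].
R·v = [-√3/2·4 + (-1/2)·-6, 1/2·4 + -√3/2·-6] = (-0.4641, 7.1962).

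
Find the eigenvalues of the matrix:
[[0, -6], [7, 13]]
λ = 6 and λ = 7

Characteristic equation: det(A - λI) = 0
λ² - (trace)λ + (det) = 0
λ² - (13)λ + (42) = 0
λ² - 13λ + 42 = 0
Solving: λ = 6, 7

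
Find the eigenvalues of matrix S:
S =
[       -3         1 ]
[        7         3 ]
λ = -4, 4

Solve det(S - λI) = 0. For a 2×2 matrix the characteristic equation is λ² - (trace)λ + det = 0.
trace(S) = a + d = -3 + 3 = 0.
det(S) = a*d - b*c = (-3)*(3) - (1)*(7) = -9 - 7 = -16.
Characteristic equation: λ² - (0)λ + (-16) = 0.
Discriminant = (0)² - 4*(-16) = 0 + 64 = 64.
λ = (0 ± √64) / 2 = (0 ± 8) / 2 = -4, 4.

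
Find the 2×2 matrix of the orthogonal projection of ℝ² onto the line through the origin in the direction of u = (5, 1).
[[25/26, 5/26], [5/26, 1/26]]

The orthogonal projection onto the line spanned by a nonzero vector u = (a, b) has matrix P = (u uᵀ) / (uᵀ u) = (1/(a² + b²)) · [[a², ab], [ab, b²]].
Here u = (5, 1), so a² + b² = 25 + 1 = 26.
P = (1/26) · [[25, 5], [5, 1]] = [[25/26, 5/26], [5/26, 1/26]].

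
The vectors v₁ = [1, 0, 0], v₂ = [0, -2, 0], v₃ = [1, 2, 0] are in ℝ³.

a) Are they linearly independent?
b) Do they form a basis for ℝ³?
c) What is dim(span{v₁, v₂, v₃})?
Not independent, not a basis, dim(span) = 2

Check whether v₃ can be written as a linear combination of v₁ and v₂.
v₃ = (1)·v₁ + (-1)·v₂ = [1, 2, 0], so the three vectors are linearly dependent.
Thus they do not form a basis for ℝ³, and dim(span{v₁, v₂, v₃}) = 2 (spanned by v₁ and v₂).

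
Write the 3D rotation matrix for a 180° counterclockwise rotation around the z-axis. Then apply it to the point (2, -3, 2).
R = [[-1, 0, 0], [0, -1, 0], [0, 0, 1]]; R·(2, -3, 2) = (-2, 3, 2)

Rotation matrix for 180° around z-axis:
cos(180°) = -1, sin(180°) = 0
R = [[-1, 0, 0], [0, -1, 0], [0, 0, 1]]
Apply to (2, -3, 2): R·[2, -3, 2]ᵀ = (-2, 3, 2)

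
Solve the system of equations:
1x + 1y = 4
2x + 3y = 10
x = 2, y = 2

Use elimination (row reduction):
Equation 1: 1x + 1y = 4.
Equation 2: 2x + 3y = 10.
Multiply Eq1 by 2 and Eq2 by 1: 2x + 2y = 8;  2x + 3y = 10.
Subtract: (1)y = 2, so y = 2.
Back-substitute into Eq1: 1x + 1*(2) = 4, so x = 2.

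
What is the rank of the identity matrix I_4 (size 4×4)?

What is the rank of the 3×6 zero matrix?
rank(I_4) = 4, rank(0) = 0

The identity I_4 has 4 columns that are the standard basis vectors e_1, …, e_4. These are linearly independent, so all 4 columns are pivots and rank(I_4) = 4.
The 3×6 zero matrix has every entry zero, so every row is the zero row and there are no pivots; rank(0) = 0.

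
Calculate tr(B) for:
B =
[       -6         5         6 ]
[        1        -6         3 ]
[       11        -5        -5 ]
tr(B) = -6 - 6 - 5 = -17

The trace of a square matrix is the sum of its diagonal entries.
Diagonal entries of B: B[0][0] = -6, B[1][1] = -6, B[2][2] = -5.
tr(B) = -6 - 6 - 5 = -17.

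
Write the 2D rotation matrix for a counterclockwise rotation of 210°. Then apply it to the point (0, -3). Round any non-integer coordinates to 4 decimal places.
R = [[-√3/2, 1/2], [-1/2, -√3/2]]; R·(0, -3) = (-1.5000, 2.5981)

Rotation matrix formula: R(θ) = [[cos θ, -sin θ], [sin θ, cos θ]]
For θ = 210°:
cos(210°) = -√3/2
sin(210°) = -1/2
R = [[-√3/2, 1/2], [-1/2, -√3/2]]
Apply to (0, -3): [-√3/2·0 + (1/2)·-3, -1/2·0 + -√3/2·-3] = (-1.5000, 2.5981)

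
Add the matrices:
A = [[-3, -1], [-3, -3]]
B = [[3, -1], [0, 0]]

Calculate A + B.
[[0, -2], [-3, -3]]

Add corresponding elements:
(-3)+(3)=0
(-1)+(-1)=-2
(-3)+(0)=-3
(-3)+(0)=-3
A + B = [[0, -2], [-3, -3]]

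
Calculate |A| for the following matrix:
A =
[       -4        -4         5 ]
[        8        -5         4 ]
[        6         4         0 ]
det(A) = 278

Expand along row 0 (cofactor expansion): det(A) = a*(e*i - f*h) - b*(d*i - f*g) + c*(d*h - e*g), where the 3×3 is [[a, b, c], [d, e, f], [g, h, i]].
Minor M_00 = (-5)*(0) - (4)*(4) = 0 - 16 = -16.
Minor M_01 = (8)*(0) - (4)*(6) = 0 - 24 = -24.
Minor M_02 = (8)*(4) - (-5)*(6) = 32 + 30 = 62.
det(A) = (-4)*(-16) - (-4)*(-24) + (5)*(62) = 64 - 96 + 310 = 278.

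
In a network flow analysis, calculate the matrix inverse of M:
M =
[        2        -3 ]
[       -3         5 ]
det(M) = 1
M⁻¹ =
[        5         3 ]
[        3         2 ]

For a 2×2 matrix M = [[a, b], [c, d]] with det(M) ≠ 0, M⁻¹ = (1/det(M)) * [[d, -b], [-c, a]].
det(M) = (2)*(5) - (-3)*(-3) = 10 - 9 = 1.
M⁻¹ = (1/1) * [[5, 3], [3, 2]].
Dividing each entry by 1 and reducing:
M⁻¹ =
[        5         3 ]
[        3         2 ]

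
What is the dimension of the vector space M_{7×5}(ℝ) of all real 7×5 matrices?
Dimension = 35

A real 7×5 matrix is determined by its 7·5 = 35 independent entries.
A standard basis is {E_ij : 1 ≤ i ≤ 7, 1 ≤ j ≤ 5}, where E_ij has a 1 in position (i, j) and 0 elsewhere — there are 35 such matrices, and they are linearly independent and span M_{7×5}(ℝ).
Therefore dim(M_{7×5}(ℝ)) = 35.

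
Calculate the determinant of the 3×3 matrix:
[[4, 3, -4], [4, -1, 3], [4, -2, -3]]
124

Expansion along first row:
det = 4·det([[-1,3],[-2,-3]]) - 3·det([[4,3],[4,-3]]) + -4·det([[4,-1],[4,-2]])
    = 4·(-1·-3 - 3·-2) - 3·(4·-3 - 3·4) + -4·(4·-2 - -1·4)
    = 4·9 - 3·-24 + -4·-4
    = 36 + 72 + 16 = 124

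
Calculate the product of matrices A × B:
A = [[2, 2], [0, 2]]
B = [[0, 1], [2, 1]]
[[4, 4], [4, 2]]

Matrix multiplication:
C[0][0] = 2×0 + 2×2 = 4
C[0][1] = 2×1 + 2×1 = 4
C[1][0] = 0×0 + 2×2 = 4
C[1][1] = 0×1 + 2×1 = 2
Result: [[4, 4], [4, 2]]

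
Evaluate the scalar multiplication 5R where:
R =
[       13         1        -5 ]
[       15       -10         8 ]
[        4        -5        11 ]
5R =
[       65         5       -25 ]
[       75       -50        40 ]
[       20       -25        55 ]

Scalar multiplication is elementwise: (5R)[i][j] = 5 * R[i][j].
  (5R)[0][0] = 5 * (13) = 65
  (5R)[0][1] = 5 * (1) = 5
  (5R)[0][2] = 5 * (-5) = -25
  (5R)[1][0] = 5 * (15) = 75
  (5R)[1][1] = 5 * (-10) = -50
  (5R)[1][2] = 5 * (8) = 40
  (5R)[2][0] = 5 * (4) = 20
  (5R)[2][1] = 5 * (-5) = -25
  (5R)[2][2] = 5 * (11) = 55
5R =
[       65         5       -25 ]
[       75       -50        40 ]
[       20       -25        55 ]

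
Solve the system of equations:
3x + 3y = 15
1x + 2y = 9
x = 1, y = 4

Use elimination (row reduction):
Equation 1: 3x + 3y = 15.
Equation 2: 1x + 2y = 9.
Multiply Eq1 by 1 and Eq2 by 3: 3x + 3y = 15;  3x + 6y = 27.
Subtract: (3)y = 12, so y = 4.
Back-substitute into Eq1: 3x + 3*(4) = 15, so x = 1.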